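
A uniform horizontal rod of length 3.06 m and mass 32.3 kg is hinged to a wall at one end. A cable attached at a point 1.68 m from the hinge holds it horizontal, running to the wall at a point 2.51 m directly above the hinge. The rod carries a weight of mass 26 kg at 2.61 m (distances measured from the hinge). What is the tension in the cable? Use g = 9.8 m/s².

Taking torques about the hinge:
Beam weight: 32.3 × 9.8 = 316.5 N down at 1.53 m → arm 1.53 m, τ = 316.5 × 1.53 = 484.2 N·m clockwise.
Weight: 26 × 9.8 = 254.8 N down at 2.61 m → arm 2.61 m, τ = 254.8 × 2.61 = 665 N·m clockwise.
Total clockwise load moment = 1149 N·m.
The cable tension T acts at 1.68 m; only its component perpendicular to the rod, T sinθ, produces torque. sinθ = h/√(h²+d²) = 2.51/√(2.51²+1.68²) = 0.831.
Setting net torque to zero: T × 1.68 × 0.831 = 1149 → T = 1149 / 1.396 = 823 N.

T ≈ 823 N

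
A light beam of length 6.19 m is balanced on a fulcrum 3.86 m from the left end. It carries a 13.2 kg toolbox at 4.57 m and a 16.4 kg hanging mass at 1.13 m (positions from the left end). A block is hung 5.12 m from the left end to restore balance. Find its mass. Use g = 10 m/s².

m ≈ 28.1 kg

Take moments about the fulcrum (at 3.86 m from the left end).
Toolbox: 13.2 × 10 = 132 N down at 4.57 m → arm 0.71 m, τ = 132 × 0.71 = 93.72 N·m clockwise.
Hanging mass: 16.4 × 10 = 164 N down at 1.13 m → arm 2.73 m, τ = 164 × 2.73 = 447.7 N·m counterclockwise.
Net moment of known loads = 354 N·m counterclockwise.
An unknown mass m at 5.12 m has arm 1.26 m; its moment is m·g·1.26 clockwise.
Balancing moments: m × 10 × 1.26 = 354, giving m = 354 / (10 × 1.26) = 28.1 kg.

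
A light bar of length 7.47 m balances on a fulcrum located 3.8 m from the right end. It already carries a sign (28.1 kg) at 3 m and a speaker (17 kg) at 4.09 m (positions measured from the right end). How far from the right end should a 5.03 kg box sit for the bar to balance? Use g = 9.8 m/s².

About the fulcrum (at 3.8 m from the right end):
Sign: 28.1 × 9.8 = 275.4 N down at 3 m → arm 0.8 m, τ = 275.4 × 0.8 = 220.3 N·m clockwise.
Speaker: 17 × 9.8 = 166.6 N down at 4.09 m → arm 0.29 m, τ = 166.6 × 0.29 = 48.31 N·m counterclockwise.
Net moment of existing loads = 172 N·m clockwise.
The box weighs 5.03 × 9.8 = 49.29 N and must supply an equal counterclockwise moment, so its lever arm about the fulcrum is 172 / 49.29 = 3.49 m.
That puts it at 3.8 + 3.49 = 7.29 m from the right end.

x ≈ 7.29 m from the right end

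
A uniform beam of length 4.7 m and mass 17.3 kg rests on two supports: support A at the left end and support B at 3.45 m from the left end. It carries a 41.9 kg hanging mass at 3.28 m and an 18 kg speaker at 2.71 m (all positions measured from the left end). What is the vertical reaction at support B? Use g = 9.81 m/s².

R_B ≈ 645 N

Taking torques about support A:
Beam weight: 17.3 × 9.81 = 169.7 N down at 2.35 m → arm 2.35 m, τ = 169.7 × 2.35 = 398.8 N·m clockwise.
Hanging mass: 41.9 × 9.81 = 411 N down at 3.28 m → arm 3.28 m, τ = 411 × 3.28 = 1348 N·m clockwise.
Speaker: 18 × 9.81 = 176.6 N down at 2.71 m → arm 2.71 m, τ = 176.6 × 2.71 = 478.6 N·m clockwise.
Net load moment about support A = 2225 N·m clockwise.
Reaction R at support B is upward at 3.45 m, arm 3.45 m → moment R × 3.45 counterclockwise.
Balancing moments: R × 3.45 = 2225, giving R = 645 N.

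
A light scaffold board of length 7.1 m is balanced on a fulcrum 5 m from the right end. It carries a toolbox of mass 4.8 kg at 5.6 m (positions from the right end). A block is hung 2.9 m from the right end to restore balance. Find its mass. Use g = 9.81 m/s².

Sum moments about the fulcrum (at 5 m from the right end) (the support reaction has zero arm there).
Toolbox: 4.8 × 9.81 = 47.09 N down at 5.6 m → arm 0.6 m, τ = 47.09 × 0.6 = 28.25 N·m counterclockwise.
Net moment of known loads = 28.25 N·m counterclockwise.
An unknown mass m at 2.9 m has arm 2.1 m; its moment is m·g·2.1 clockwise.
Στ = 0 ⇒ m × 9.81 × 2.1 = 28.25 ⇒ m = 28.25 / (9.81 × 2.1) = 1.37 kg.

m ≈ 1.37 kg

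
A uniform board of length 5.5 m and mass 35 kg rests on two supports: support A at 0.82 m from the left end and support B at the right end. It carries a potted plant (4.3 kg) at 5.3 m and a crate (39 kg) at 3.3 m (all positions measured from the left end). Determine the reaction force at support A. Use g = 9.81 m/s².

Choose support B as the axis so its reaction then has zero moment arm.
Beam weight: 35 × 9.81 = 343.4 N down at 2.75 m → arm 2.75 m, τ = 343.4 × 2.75 = 944.3 N·m counterclockwise.
Potted plant: 4.3 × 9.81 = 42.18 N down at 5.3 m → arm 0.2 m, τ = 42.18 × 0.2 = 8.436 N·m counterclockwise.
Crate: 39 × 9.81 = 382.6 N down at 3.3 m → arm 2.2 m, τ = 382.6 × 2.2 = 841.7 N·m counterclockwise.
Net load moment about support B = 1794 N·m counterclockwise.
Reaction R at support A is upward at 0.82 m, arm 4.68 m → moment R × 4.68 clockwise.
Στ = 0 ⇒ R × 4.68 = 1794 ⇒ R = 383 N.

R_A ≈ 383 N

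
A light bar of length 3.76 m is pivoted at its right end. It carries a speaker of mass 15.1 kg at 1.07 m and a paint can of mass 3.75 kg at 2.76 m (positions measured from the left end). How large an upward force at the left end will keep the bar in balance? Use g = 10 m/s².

F ≈ 118 N

Sum moments about the right end (the unknown pivot reaction has zero arm there).
Speaker: 15.1 × 10 = 151 N down at 1.07 m → arm 2.69 m, τ = 151 × 2.69 = 406.2 N·m counterclockwise.
Paint can: 3.75 × 10 = 37.5 N down at 2.76 m → arm 1 m, τ = 37.5 × 1 = 37.5 N·m counterclockwise.
Net moment of the loads = 443.7 N·m counterclockwise.
The upward force F acts at the left end, arm 3.76 m, giving F × 3.76 clockwise.
For rotational equilibrium, F × 3.76 = 443.7, so F = 443.7 / 3.76 = 118 N.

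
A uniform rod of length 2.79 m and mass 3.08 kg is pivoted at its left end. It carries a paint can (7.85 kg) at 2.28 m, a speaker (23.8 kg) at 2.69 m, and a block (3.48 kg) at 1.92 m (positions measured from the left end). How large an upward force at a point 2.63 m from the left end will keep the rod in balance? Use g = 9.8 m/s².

Take moments about the left end.
Beam weight: 3.08 × 9.8 = 30.18 N down at 1.395 m → arm 1.395 m, τ = 30.18 × 1.395 = 42.1 N·m clockwise.
Paint can: 7.85 × 9.8 = 76.93 N down at 2.28 m → arm 2.28 m, τ = 76.93 × 2.28 = 175.4 N·m clockwise.
Speaker: 23.8 × 9.8 = 233.2 N down at 2.69 m → arm 2.69 m, τ = 233.2 × 2.69 = 627.3 N·m clockwise.
Block: 3.48 × 9.8 = 34.1 N down at 1.92 m → arm 1.92 m, τ = 34.1 × 1.92 = 65.47 N·m clockwise.
Net moment of the loads = 910.3 N·m clockwise.
The upward force F acts at a point 2.63 m from the left end, arm 2.63 m, giving F × 2.63 counterclockwise.
Balancing moments: F × 2.63 = 910.3, giving F = 910.3 / 2.63 = 346 N.

F ≈ 346 N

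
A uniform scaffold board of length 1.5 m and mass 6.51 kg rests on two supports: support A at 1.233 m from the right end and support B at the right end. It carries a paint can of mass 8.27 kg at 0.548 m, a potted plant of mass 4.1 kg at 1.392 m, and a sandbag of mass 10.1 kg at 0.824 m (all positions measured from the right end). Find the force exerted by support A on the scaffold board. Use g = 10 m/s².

Take moments about support B.
Beam weight: 6.51 × 10 = 65.1 N down at 0.75 m → arm 0.75 m, τ = 65.1 × 0.75 = 48.82 N·m counterclockwise.
Paint can: 8.27 × 10 = 82.7 N down at 0.548 m → arm 0.548 m, τ = 82.7 × 0.548 = 45.32 N·m counterclockwise.
Potted plant: 4.1 × 10 = 41 N down at 1.392 m → arm 1.392 m, τ = 41 × 1.392 = 57.07 N·m counterclockwise.
Sandbag: 10.1 × 10 = 101 N down at 0.824 m → arm 0.824 m, τ = 101 × 0.824 = 83.22 N·m counterclockwise.
Net load moment about support B = 234.4 N·m counterclockwise.
Reaction R at support A is upward at 1.233 m, arm 1.233 m → moment R × 1.233 clockwise.
Στ = 0 ⇒ R × 1.233 = 234.4 ⇒ R = 190 N.

R_A ≈ 190 N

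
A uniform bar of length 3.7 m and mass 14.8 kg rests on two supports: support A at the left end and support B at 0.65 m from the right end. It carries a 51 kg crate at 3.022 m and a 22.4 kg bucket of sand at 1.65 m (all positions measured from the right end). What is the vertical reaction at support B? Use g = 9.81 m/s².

R_B ≈ 347 N

Take moments about support A.
Beam weight: 14.8 × 9.81 = 145.2 N down at 1.85 m → arm 1.85 m, τ = 145.2 × 1.85 = 268.6 N·m clockwise.
Crate: 51 × 9.81 = 500.3 N down at 3.022 m → arm 0.678 m, τ = 500.3 × 0.678 = 339.2 N·m clockwise.
Bucket of sand: 22.4 × 9.81 = 219.7 N down at 1.65 m → arm 2.05 m, τ = 219.7 × 2.05 = 450.4 N·m clockwise.
Net load moment about support A = 1058 N·m clockwise.
Reaction R at support B is upward at 0.65 m, arm 3.05 m → moment R × 3.05 counterclockwise.
Στ = 0 ⇒ R × 3.05 = 1058 ⇒ R = 347 N.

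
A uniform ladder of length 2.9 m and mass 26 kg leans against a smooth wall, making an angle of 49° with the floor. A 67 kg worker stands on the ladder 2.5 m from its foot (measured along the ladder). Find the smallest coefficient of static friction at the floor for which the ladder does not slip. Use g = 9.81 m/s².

μ_min ≈ 0.661

Take moments about the foot of the ladder.
Ladder weight 26×9.81 = 255.1 N acts at 1.45 m along the ladder; its horizontal arm is 1.45·cos49° = 0.9513 m → τ = 242.7 N·m clockwise.
Worker: 67×9.81 = 657.3 N at 2.5 m → arm 1.64 m → τ = 1078 N·m clockwise.
Wall normal N acts horizontally at the top; its moment arm is the height L sinθ = 2.9·sin49° = 2.189 m, counterclockwise.
Balancing moments: N × 2.189 = 1321, giving N = 603.5 N.
ΣFx = 0 ⇒ f = N_wall = 603.5 N. ΣFy = 0 ⇒ N_floor = 912.4 N.
μ_min = f / N_floor = 603.5 / 912.4 = 0.661.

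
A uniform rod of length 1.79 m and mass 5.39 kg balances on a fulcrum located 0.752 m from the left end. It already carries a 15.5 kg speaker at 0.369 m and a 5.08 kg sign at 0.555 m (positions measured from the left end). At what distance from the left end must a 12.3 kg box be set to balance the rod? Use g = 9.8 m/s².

About the fulcrum (at 0.752 m from the left end):
Beam weight: 5.39 × 9.8 = 52.82 N down at 0.895 m → arm 0.143 m, τ = 52.82 × 0.143 = 7.553 N·m clockwise.
Speaker: 15.5 × 9.8 = 151.9 N down at 0.369 m → arm 0.383 m, τ = 151.9 × 0.383 = 58.18 N·m counterclockwise.
Sign: 5.08 × 9.8 = 49.78 N down at 0.555 m → arm 0.197 m, τ = 49.78 × 0.197 = 9.807 N·m counterclockwise.
Net moment of existing loads = 60.43 N·m counterclockwise.
The box weighs 12.3 × 9.8 = 120.5 N and must supply an equal clockwise moment, so its lever arm about the fulcrum is 60.43 / 120.5 = 0.501 m.
That puts it at 0.752 + 0.501 = 1.25 m from the left end.

x ≈ 1.25 m from the left end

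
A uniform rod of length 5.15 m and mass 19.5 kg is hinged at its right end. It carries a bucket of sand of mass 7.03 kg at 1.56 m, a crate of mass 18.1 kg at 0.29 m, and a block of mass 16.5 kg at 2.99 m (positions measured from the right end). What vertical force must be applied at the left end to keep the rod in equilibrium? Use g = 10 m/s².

About the right end:
Beam weight: 19.5 × 10 = 195 N down at 2.575 m → arm 2.575 m, τ = 195 × 2.575 = 502.1 N·m counterclockwise.
Bucket of sand: 7.03 × 10 = 70.3 N down at 1.56 m → arm 1.56 m, τ = 70.3 × 1.56 = 109.7 N·m counterclockwise.
Crate: 18.1 × 10 = 181 N down at 0.29 m → arm 0.29 m, τ = 181 × 0.29 = 52.49 N·m counterclockwise.
Block: 16.5 × 10 = 165 N down at 2.99 m → arm 2.99 m, τ = 165 × 2.99 = 493.4 N·m counterclockwise.
Net moment of the loads = 1158 N·m counterclockwise.
The upward force F acts at the left end, arm 5.15 m, giving F × 5.15 clockwise.
Setting net torque to zero: F × 5.15 = 1158 → F = 1158 / 5.15 = 225 N.

F ≈ 225 N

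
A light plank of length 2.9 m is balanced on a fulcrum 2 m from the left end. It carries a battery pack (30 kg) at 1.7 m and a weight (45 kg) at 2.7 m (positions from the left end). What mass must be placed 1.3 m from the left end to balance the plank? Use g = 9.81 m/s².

Taking torques about the fulcrum (at 2 m from the left end):
Battery pack: 30 × 9.81 = 294.3 N down at 1.7 m → arm 0.3 m, τ = 294.3 × 0.3 = 88.29 N·m counterclockwise.
Weight: 45 × 9.81 = 441.5 N down at 2.7 m → arm 0.7 m, τ = 441.5 × 0.7 = 309 N·m clockwise.
Net moment of known loads = 220.7 N·m clockwise.
An unknown mass m at 1.3 m has arm 0.7 m; its moment is m·g·0.7 counterclockwise.
For rotational equilibrium, m × 9.81 × 0.7 = 220.7, so m = 220.7 / (9.81 × 0.7) = 32.1 kg.

m ≈ 32.1 kg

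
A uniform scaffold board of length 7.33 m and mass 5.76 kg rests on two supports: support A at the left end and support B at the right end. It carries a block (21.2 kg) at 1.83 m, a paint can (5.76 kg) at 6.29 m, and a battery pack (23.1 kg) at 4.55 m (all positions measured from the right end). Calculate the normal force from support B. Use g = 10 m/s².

Choose support A as the axis so its reaction then has zero moment arm.
Beam weight: 5.76 × 10 = 57.6 N down at 3.665 m → arm 3.665 m, τ = 57.6 × 3.665 = 211.1 N·m clockwise.
Block: 21.2 × 10 = 212 N down at 1.83 m → arm 5.5 m, τ = 212 × 5.5 = 1166 N·m clockwise.
Paint can: 5.76 × 10 = 57.6 N down at 6.29 m → arm 1.04 m, τ = 57.6 × 1.04 = 59.9 N·m clockwise.
Battery pack: 23.1 × 10 = 231 N down at 4.55 m → arm 2.78 m, τ = 231 × 2.78 = 642.2 N·m clockwise.
Net load moment about support A = 2079 N·m clockwise.
Reaction R at support B is upward at 0 m, arm 7.33 m → moment R × 7.33 counterclockwise.
For rotational equilibrium, R × 7.33 = 2079, so R = 284 N.

R_B ≈ 284 N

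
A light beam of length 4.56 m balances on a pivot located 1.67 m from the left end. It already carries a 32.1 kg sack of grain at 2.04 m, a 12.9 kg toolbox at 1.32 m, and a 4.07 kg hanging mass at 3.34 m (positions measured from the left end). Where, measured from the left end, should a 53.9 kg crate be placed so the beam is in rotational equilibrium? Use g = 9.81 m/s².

Sum moments about the pivot (at 1.67 m from the left end) (the support reaction has zero arm there).
Sack of grain: 32.1 × 9.81 = 314.9 N down at 2.04 m → arm 0.37 m, τ = 314.9 × 0.37 = 116.5 N·m clockwise.
Toolbox: 12.9 × 9.81 = 126.5 N down at 1.32 m → arm 0.35 m, τ = 126.5 × 0.35 = 44.27 N·m counterclockwise.
Hanging mass: 4.07 × 9.81 = 39.93 N down at 3.34 m → arm 1.67 m, τ = 39.93 × 1.67 = 66.68 N·m clockwise.
Net moment of existing loads = 138.9 N·m clockwise.
The crate weighs 53.9 × 9.81 = 528.8 N and must supply an equal counterclockwise moment, so its lever arm about the pivot is 138.9 / 528.8 = 0.263 m.
That puts it at 1.67 − 0.263 = 1.41 m from the left end.

x ≈ 1.41 m from the left end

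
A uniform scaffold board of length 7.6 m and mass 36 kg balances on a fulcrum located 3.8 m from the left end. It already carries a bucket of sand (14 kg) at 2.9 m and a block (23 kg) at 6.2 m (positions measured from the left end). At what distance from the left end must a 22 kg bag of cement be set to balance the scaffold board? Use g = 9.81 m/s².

Taking torques about the fulcrum (at 3.8 m from the left end):
Beam weight: acts at the fulcrum, moment arm 0 → no torque.
Bucket of sand: 14 × 9.81 = 137.3 N down at 2.9 m → arm 0.9 m, τ = 137.3 × 0.9 = 123.6 N·m counterclockwise.
Block: 23 × 9.81 = 225.6 N down at 6.2 m → arm 2.4 m, τ = 225.6 × 2.4 = 541.4 N·m clockwise.
Net moment of existing loads = 417.8 N·m clockwise.
The bag of cement weighs 22 × 9.81 = 215.8 N and must supply an equal counterclockwise moment, so its lever arm about the fulcrum is 417.8 / 215.8 = 1.94 m.
That puts it at 3.8 − 1.94 = 1.86 m from the left end.

x ≈ 1.86 m from the left end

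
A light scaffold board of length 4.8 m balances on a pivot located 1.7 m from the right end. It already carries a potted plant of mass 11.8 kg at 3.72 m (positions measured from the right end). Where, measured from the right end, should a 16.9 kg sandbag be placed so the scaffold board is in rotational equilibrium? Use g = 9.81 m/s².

Taking torques about the pivot (at 1.7 m from the right end):
Potted plant: 11.8 × 9.81 = 115.8 N down at 3.72 m → arm 2.02 m, τ = 115.8 × 2.02 = 233.9 N·m counterclockwise.
Net moment of existing loads = 233.9 N·m counterclockwise.
The sandbag weighs 16.9 × 9.81 = 165.8 N and must supply an equal clockwise moment, so its lever arm about the pivot is 233.9 / 165.8 = 1.41 m.
That puts it at 1.7 − 1.41 = 0.29 m from the right end.

x ≈ 0.29 m from the right end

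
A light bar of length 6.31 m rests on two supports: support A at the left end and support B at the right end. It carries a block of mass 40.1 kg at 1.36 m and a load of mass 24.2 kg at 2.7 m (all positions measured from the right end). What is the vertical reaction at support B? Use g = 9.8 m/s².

Sum moments about support A (its reaction then has zero moment arm).
Block: 40.1 × 9.8 = 393 N down at 1.36 m → arm 4.95 m, τ = 393 × 4.95 = 1945 N·m clockwise.
Load: 24.2 × 9.8 = 237.2 N down at 2.7 m → arm 3.61 m, τ = 237.2 × 3.61 = 856.3 N·m clockwise.
Net load moment about support A = 2801 N·m clockwise.
Reaction R at support B is upward at 0 m, arm 6.31 m → moment R × 6.31 counterclockwise.
Setting net torque to zero: R × 6.31 = 2801 → R = 444 N.

R_B ≈ 444 N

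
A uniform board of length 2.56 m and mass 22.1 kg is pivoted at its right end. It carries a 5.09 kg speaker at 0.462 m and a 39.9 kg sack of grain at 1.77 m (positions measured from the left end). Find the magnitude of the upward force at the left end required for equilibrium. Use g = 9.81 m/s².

F ≈ 270 N

Take moments about the right end.
Beam weight: 22.1 × 9.81 = 216.8 N down at 1.28 m → arm 1.28 m, τ = 216.8 × 1.28 = 277.5 N·m counterclockwise.
Speaker: 5.09 × 9.81 = 49.93 N down at 0.462 m → arm 2.098 m, τ = 49.93 × 2.098 = 104.8 N·m counterclockwise.
Sack of grain: 39.9 × 9.81 = 391.4 N down at 1.77 m → arm 0.79 m, τ = 391.4 × 0.79 = 309.2 N·m counterclockwise.
Net moment of the loads = 691.5 N·m counterclockwise.
The upward force F acts at the left end, arm 2.56 m, giving F × 2.56 clockwise.
Balancing moments: F × 2.56 = 691.5, giving F = 691.5 / 2.56 = 270 N.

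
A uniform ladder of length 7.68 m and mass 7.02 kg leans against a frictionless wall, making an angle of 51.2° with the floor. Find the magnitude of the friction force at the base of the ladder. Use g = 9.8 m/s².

Take moments about the foot of the ladder.
Ladder weight 7.02×9.8 = 68.8 N acts at 3.84 m along the ladder; its horizontal arm is 3.84·cos51.2° = 2.406 m → τ = 165.5 N·m clockwise.
Wall normal N acts horizontally at the top; its moment arm is the height L sinθ = 7.68·sin51.2° = 5.985 m, counterclockwise.
For rotational equilibrium, N × 5.985 = 165.5, so N = 27.7 N.
ΣFx = 0: friction at the foot balances the wall's push, so f = N_wall = 27.7 N.

f ≈ 27.7 N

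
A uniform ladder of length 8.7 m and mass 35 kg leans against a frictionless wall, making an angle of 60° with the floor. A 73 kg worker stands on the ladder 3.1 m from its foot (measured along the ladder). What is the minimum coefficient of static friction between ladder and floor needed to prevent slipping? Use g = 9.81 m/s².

Taking torques about the foot of the ladder:
Ladder weight 35×9.81 = 343.4 N acts at 4.35 m along the ladder; its horizontal arm is 4.35·cos60° = 2.175 m → τ = 746.9 N·m clockwise.
Worker: 73×9.81 = 716.1 N at 3.1 m → arm 1.55 m → τ = 1110 N·m clockwise.
Wall normal N acts horizontally at the top; its moment arm is the height L sinθ = 8.7·sin60° = 7.534 m, counterclockwise.
Setting net torque to zero: N × 7.534 = 1857 → N = 246.5 N.
ΣFx = 0 ⇒ f = N_wall = 246.5 N. ΣFy = 0 ⇒ N_floor = 1060 N.
μ_min = f / N_floor = 246.5 / 1060 = 0.233.

μ_min ≈ 0.233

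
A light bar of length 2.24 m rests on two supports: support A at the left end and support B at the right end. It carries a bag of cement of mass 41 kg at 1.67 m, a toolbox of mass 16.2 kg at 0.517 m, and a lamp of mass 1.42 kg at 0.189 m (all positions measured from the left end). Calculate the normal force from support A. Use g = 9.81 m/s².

R_A ≈ 237 N

Taking torques about support B:
Bag of cement: 41 × 9.81 = 402.2 N down at 1.67 m → arm 0.57 m, τ = 402.2 × 0.57 = 229.3 N·m counterclockwise.
Toolbox: 16.2 × 9.81 = 158.9 N down at 0.517 m → arm 1.723 m, τ = 158.9 × 1.723 = 273.8 N·m counterclockwise.
Lamp: 1.42 × 9.81 = 13.93 N down at 0.189 m → arm 2.051 m, τ = 13.93 × 2.051 = 28.57 N·m counterclockwise.
Net load moment about support B = 531.7 N·m counterclockwise.
Reaction R at support A is upward at 0 m, arm 2.24 m → moment R × 2.24 clockwise.
For rotational equilibrium, R × 2.24 = 531.7, so R = 237 N.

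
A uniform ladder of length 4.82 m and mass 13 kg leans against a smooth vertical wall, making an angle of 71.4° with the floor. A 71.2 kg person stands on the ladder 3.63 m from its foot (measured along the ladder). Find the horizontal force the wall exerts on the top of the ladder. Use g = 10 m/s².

Sum moments about the foot of the ladder (the floor normal and friction both act there and drop out).
Ladder weight 13×10 = 130 N acts at 2.41 m along the ladder; its horizontal arm is 2.41·cos71.4° = 0.7687 m → τ = 99.93 N·m clockwise.
Person: 71.2×10 = 712 N at 3.63 m → arm 1.158 m → τ = 824.5 N·m clockwise.
Wall normal N acts horizontally at the top; its moment arm is the height L sinθ = 4.82·sin71.4° = 4.568 m, counterclockwise.
For rotational equilibrium, N × 4.568 = 924.4, so N = 202 N.

N_wall ≈ 202 N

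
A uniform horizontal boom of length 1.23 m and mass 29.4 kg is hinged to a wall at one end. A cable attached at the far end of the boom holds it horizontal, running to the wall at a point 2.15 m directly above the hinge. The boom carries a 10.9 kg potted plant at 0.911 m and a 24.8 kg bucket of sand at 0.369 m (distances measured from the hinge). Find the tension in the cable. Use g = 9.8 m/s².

T ≈ 341 N

Sum moments about the hinge (the unknown hinge reaction has zero arm there).
Beam weight: 29.4 × 9.8 = 288.1 N down at 0.615 m → arm 0.615 m, τ = 288.1 × 0.615 = 177.2 N·m clockwise.
Potted plant: 10.9 × 9.8 = 106.8 N down at 0.911 m → arm 0.911 m, τ = 106.8 × 0.911 = 97.29 N·m clockwise.
Bucket of sand: 24.8 × 9.8 = 243 N down at 0.369 m → arm 0.369 m, τ = 243 × 0.369 = 89.67 N·m clockwise.
Total clockwise load moment = 364.2 N·m.
The cable tension T acts at 1.23 m; only its component perpendicular to the boom, T sinθ, produces torque. sinθ = h/√(h²+d²) = 2.15/√(2.15²+1.23²) = 0.868.
Στ = 0 ⇒ T × 1.23 × 0.868 = 364.2 ⇒ T = 364.2 / 1.068 = 341 N.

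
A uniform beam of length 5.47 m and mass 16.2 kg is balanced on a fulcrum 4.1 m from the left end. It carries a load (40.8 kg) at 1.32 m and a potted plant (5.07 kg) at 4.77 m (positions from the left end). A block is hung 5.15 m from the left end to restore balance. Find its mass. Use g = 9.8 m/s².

Sum moments about the fulcrum (at 4.1 m from the left end) (the support reaction has zero arm there).
Beam weight: 16.2 × 9.8 = 158.8 N down at 2.735 m → arm 1.365 m, τ = 158.8 × 1.365 = 216.8 N·m counterclockwise.
Load: 40.8 × 9.8 = 399.8 N down at 1.32 m → arm 2.78 m, τ = 399.8 × 2.78 = 1111 N·m counterclockwise.
Potted plant: 5.07 × 9.8 = 49.69 N down at 4.77 m → arm 0.67 m, τ = 49.69 × 0.67 = 33.29 N·m clockwise.
Net moment of known loads = 1295 N·m counterclockwise.
An unknown mass m at 5.15 m has arm 1.05 m; its moment is m·g·1.05 clockwise.
Στ = 0 ⇒ m × 9.8 × 1.05 = 1295 ⇒ m = 1295 / (9.8 × 1.05) = 126 kg.

m ≈ 126 kg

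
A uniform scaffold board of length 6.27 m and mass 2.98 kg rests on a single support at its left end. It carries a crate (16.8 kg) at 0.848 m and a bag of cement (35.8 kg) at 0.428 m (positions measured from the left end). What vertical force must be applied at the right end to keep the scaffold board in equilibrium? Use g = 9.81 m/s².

F ≈ 60.9 N

Take moments about the left end.
Beam weight: 2.98 × 9.81 = 29.23 N down at 3.135 m → arm 3.135 m, τ = 29.23 × 3.135 = 91.64 N·m clockwise.
Crate: 16.8 × 9.81 = 164.8 N down at 0.848 m → arm 0.848 m, τ = 164.8 × 0.848 = 139.8 N·m clockwise.
Bag of cement: 35.8 × 9.81 = 351.2 N down at 0.428 m → arm 0.428 m, τ = 351.2 × 0.428 = 150.3 N·m clockwise.
Net moment of the loads = 381.7 N·m clockwise.
The upward force F acts at the right end, arm 6.27 m, giving F × 6.27 counterclockwise.
Στ = 0 ⇒ F × 6.27 = 381.7 ⇒ F = 381.7 / 6.27 = 60.9 N.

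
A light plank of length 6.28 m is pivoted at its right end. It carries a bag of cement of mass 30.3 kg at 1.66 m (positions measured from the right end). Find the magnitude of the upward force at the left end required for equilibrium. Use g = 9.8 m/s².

Choose the right end as the axis so the unknown pivot reaction has zero arm there.
Bag of cement: 30.3 × 9.8 = 296.9 N down at 1.66 m → arm 1.66 m, τ = 296.9 × 1.66 = 492.9 N·m counterclockwise.
Net moment of the loads = 492.9 N·m counterclockwise.
The upward force F acts at the left end, arm 6.28 m, giving F × 6.28 clockwise.
Balancing moments: F × 6.28 = 492.9, giving F = 492.9 / 6.28 = 78.5 N.

F ≈ 78.5 N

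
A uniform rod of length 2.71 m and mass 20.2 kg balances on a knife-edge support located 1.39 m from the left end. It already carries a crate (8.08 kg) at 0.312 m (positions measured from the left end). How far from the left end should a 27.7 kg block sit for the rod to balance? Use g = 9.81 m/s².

Sum moments about the knife-edge support (at 1.39 m from the left end) (the support reaction has zero arm there).
Beam weight: 20.2 × 9.81 = 198.2 N down at 1.355 m → arm 0.035 m, τ = 198.2 × 0.035 = 6.937 N·m counterclockwise.
Crate: 8.08 × 9.81 = 79.26 N down at 0.312 m → arm 1.078 m, τ = 79.26 × 1.078 = 85.44 N·m counterclockwise.
Net moment of existing loads = 92.38 N·m counterclockwise.
The block weighs 27.7 × 9.81 = 271.7 N and must supply an equal clockwise moment, so its lever arm about the knife-edge support is 92.38 / 271.7 = 0.34 m.
That puts it at 1.39 + 0.34 = 1.73 m from the left end.

x ≈ 1.73 m from the left end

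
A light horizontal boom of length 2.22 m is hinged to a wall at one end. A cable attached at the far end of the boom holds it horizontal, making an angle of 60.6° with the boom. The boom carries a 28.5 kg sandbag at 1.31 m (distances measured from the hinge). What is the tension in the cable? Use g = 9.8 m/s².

Take moments about the hinge.
Sandbag: 28.5 × 9.8 = 279.3 N down at 1.31 m → arm 1.31 m, τ = 279.3 × 1.31 = 365.9 N·m clockwise.
Total clockwise load moment = 365.9 N·m.
The cable tension T acts at 2.22 m; only its component perpendicular to the boom, T sinθ, produces torque. sin 60.6° = 0.8712.
Setting net torque to zero: T × 2.22 × 0.8712 = 365.9 → T = 365.9 / 1.934 = 189 N.

T ≈ 189 N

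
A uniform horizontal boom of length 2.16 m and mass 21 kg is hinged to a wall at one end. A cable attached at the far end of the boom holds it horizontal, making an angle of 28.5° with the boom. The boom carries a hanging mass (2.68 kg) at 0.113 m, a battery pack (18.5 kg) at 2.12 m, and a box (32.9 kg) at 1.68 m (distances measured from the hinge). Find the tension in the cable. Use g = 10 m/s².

T ≈ 1140 N

About the hinge:
Beam weight: 21 × 10 = 210 N down at 1.08 m → arm 1.08 m, τ = 210 × 1.08 = 226.8 N·m clockwise.
Hanging mass: 2.68 × 10 = 26.8 N down at 0.113 m → arm 0.113 m, τ = 26.8 × 0.113 = 3.028 N·m clockwise.
Battery pack: 18.5 × 10 = 185 N down at 2.12 m → arm 2.12 m, τ = 185 × 2.12 = 392.2 N·m clockwise.
Box: 32.9 × 10 = 329 N down at 1.68 m → arm 1.68 m, τ = 329 × 1.68 = 552.7 N·m clockwise.
Total clockwise load moment = 1175 N·m.
The cable tension T acts at 2.16 m; only its component perpendicular to the boom, T sinθ, produces torque. sin 28.5° = 0.4772.
For rotational equilibrium, T × 2.16 × 0.4772 = 1175, so T = 1175 / 1.031 = 1140 N.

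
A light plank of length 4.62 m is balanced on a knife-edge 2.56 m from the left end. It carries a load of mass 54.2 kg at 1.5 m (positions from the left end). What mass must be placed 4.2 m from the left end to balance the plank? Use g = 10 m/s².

About the knife-edge (at 2.56 m from the left end):
Load: 54.2 × 10 = 542 N down at 1.5 m → arm 1.06 m, τ = 542 × 1.06 = 574.5 N·m counterclockwise.
Net moment of known loads = 574.5 N·m counterclockwise.
An unknown mass m at 4.2 m has arm 1.64 m; its moment is m·g·1.64 clockwise.
Στ = 0 ⇒ m × 10 × 1.64 = 574.5 ⇒ m = 574.5 / (10 × 1.64) = 35 kg.

m ≈ 35 kg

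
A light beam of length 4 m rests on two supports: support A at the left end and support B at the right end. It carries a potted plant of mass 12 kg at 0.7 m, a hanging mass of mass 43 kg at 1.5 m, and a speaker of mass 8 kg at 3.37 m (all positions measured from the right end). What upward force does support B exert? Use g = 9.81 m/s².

Sum moments about support A (its reaction then has zero moment arm).
Potted plant: 12 × 9.81 = 117.7 N down at 0.7 m → arm 3.3 m, τ = 117.7 × 3.3 = 388.4 N·m clockwise.
Hanging mass: 43 × 9.81 = 421.8 N down at 1.5 m → arm 2.5 m, τ = 421.8 × 2.5 = 1054 N·m clockwise.
Speaker: 8 × 9.81 = 78.48 N down at 3.37 m → arm 0.63 m, τ = 78.48 × 0.63 = 49.44 N·m clockwise.
Net load moment about support A = 1492 N·m clockwise.
Reaction R at support B is upward at 0 m, arm 4 m → moment R × 4 counterclockwise.
Balancing moments: R × 4 = 1492, giving R = 373 N.

R_B ≈ 373 N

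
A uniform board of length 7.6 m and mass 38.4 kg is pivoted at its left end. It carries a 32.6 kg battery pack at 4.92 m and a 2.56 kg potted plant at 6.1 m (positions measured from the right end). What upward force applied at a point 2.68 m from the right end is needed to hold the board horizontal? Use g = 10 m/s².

Taking torques about the left end:
Beam weight: 38.4 × 10 = 384 N down at 3.8 m → arm 3.8 m, τ = 384 × 3.8 = 1459 N·m clockwise.
Battery pack: 32.6 × 10 = 326 N down at 4.92 m → arm 2.68 m, τ = 326 × 2.68 = 873.7 N·m clockwise.
Potted plant: 2.56 × 10 = 25.6 N down at 6.1 m → arm 1.5 m, τ = 25.6 × 1.5 = 38.4 N·m clockwise.
Net moment of the loads = 2371 N·m clockwise.
The upward force F acts at a point 2.68 m from the right end, arm 4.92 m, giving F × 4.92 counterclockwise.
Στ = 0 ⇒ F × 4.92 = 2371 ⇒ F = 2371 / 4.92 = 482 N.

F ≈ 482 N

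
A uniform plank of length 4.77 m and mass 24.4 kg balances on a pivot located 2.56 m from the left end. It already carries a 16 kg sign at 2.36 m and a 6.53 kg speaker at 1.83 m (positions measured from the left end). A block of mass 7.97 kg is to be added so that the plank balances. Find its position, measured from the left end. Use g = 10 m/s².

Taking torques about the pivot (at 2.56 m from the left end):
Beam weight: 24.4 × 10 = 244 N down at 2.385 m → arm 0.175 m, τ = 244 × 0.175 = 42.7 N·m counterclockwise.
Sign: 16 × 10 = 160 N down at 2.36 m → arm 0.2 m, τ = 160 × 0.2 = 32 N·m counterclockwise.
Speaker: 6.53 × 10 = 65.3 N down at 1.83 m → arm 0.73 m, τ = 65.3 × 0.73 = 47.67 N·m counterclockwise.
Net moment of existing loads = 122.4 N·m counterclockwise.
The block weighs 7.97 × 10 = 79.7 N and must supply an equal clockwise moment, so its lever arm about the pivot is 122.4 / 79.7 = 1.54 m.
That puts it at 2.56 + 1.54 = 4.1 m from the left end.

x ≈ 4.1 m from the left end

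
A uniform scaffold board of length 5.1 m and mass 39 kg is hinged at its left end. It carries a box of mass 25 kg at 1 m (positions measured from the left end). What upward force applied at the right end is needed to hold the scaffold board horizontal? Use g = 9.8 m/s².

F ≈ 239 N

About the left end:
Beam weight: 39 × 9.8 = 382.2 N down at 2.55 m → arm 2.55 m, τ = 382.2 × 2.55 = 974.6 N·m clockwise.
Box: 25 × 9.8 = 245 N down at 1 m → arm 1 m, τ = 245 × 1 = 245 N·m clockwise.
Net moment of the loads = 1220 N·m clockwise.
The upward force F acts at the right end, arm 5.1 m, giving F × 5.1 counterclockwise.
Balancing moments: F × 5.1 = 1220, giving F = 1220 / 5.1 = 239 N.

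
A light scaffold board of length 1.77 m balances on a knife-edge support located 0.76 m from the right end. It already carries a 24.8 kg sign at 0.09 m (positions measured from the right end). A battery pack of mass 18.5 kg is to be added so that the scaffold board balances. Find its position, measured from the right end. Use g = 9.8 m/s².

x ≈ 1.66 m from the right end

Taking torques about the knife-edge support (at 0.76 m from the right end):
Sign: 24.8 × 9.8 = 243 N down at 0.09 m → arm 0.67 m, τ = 243 × 0.67 = 162.8 N·m clockwise.
Net moment of existing loads = 162.8 N·m clockwise.
The battery pack weighs 18.5 × 9.8 = 181.3 N and must supply an equal counterclockwise moment, so its lever arm about the knife-edge support is 162.8 / 181.3 = 0.898 m.
That puts it at 0.76 + 0.898 = 1.66 m from the right end.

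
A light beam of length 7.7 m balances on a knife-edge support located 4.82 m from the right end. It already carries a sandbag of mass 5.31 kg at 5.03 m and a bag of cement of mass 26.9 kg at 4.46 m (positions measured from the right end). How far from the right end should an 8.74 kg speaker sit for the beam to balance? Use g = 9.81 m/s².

Taking torques about the knife-edge support (at 4.82 m from the right end):
Sandbag: 5.31 × 9.81 = 52.09 N down at 5.03 m → arm 0.21 m, τ = 52.09 × 0.21 = 10.94 N·m counterclockwise.
Bag of cement: 26.9 × 9.81 = 263.9 N down at 4.46 m → arm 0.36 m, τ = 263.9 × 0.36 = 95 N·m clockwise.
Net moment of existing loads = 84.06 N·m clockwise.
The speaker weighs 8.74 × 9.81 = 85.74 N and must supply an equal counterclockwise moment, so its lever arm about the knife-edge support is 84.06 / 85.74 = 0.98 m.
That puts it at 4.82 + 0.98 = 5.8 m from the right end.

x ≈ 5.8 m from the right end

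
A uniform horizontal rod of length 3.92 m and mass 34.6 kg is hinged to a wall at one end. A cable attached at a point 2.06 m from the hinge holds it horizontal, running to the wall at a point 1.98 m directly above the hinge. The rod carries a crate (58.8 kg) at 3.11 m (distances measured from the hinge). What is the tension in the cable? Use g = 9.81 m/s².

T ≈ 1720 N

Taking torques about the hinge:
Beam weight: 34.6 × 9.81 = 339.4 N down at 1.96 m → arm 1.96 m, τ = 339.4 × 1.96 = 665.2 N·m clockwise.
Crate: 58.8 × 9.81 = 576.8 N down at 3.11 m → arm 3.11 m, τ = 576.8 × 3.11 = 1794 N·m clockwise.
Total clockwise load moment = 2459 N·m.
The cable tension T acts at 2.06 m; only its component perpendicular to the rod, T sinθ, produces torque. sinθ = h/√(h²+d²) = 1.98/√(1.98²+2.06²) = 0.693.
Balancing moments: T × 2.06 × 0.693 = 2459, giving T = 2459 / 1.428 = 1720 N.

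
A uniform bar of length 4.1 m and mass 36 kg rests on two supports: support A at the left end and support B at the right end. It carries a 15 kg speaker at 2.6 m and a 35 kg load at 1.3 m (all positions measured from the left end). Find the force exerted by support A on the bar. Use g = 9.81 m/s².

R_A ≈ 465 N

Take moments about support B.
Beam weight: 36 × 9.81 = 353.2 N down at 2.05 m → arm 2.05 m, τ = 353.2 × 2.05 = 724.1 N·m counterclockwise.
Speaker: 15 × 9.81 = 147.2 N down at 2.6 m → arm 1.5 m, τ = 147.2 × 1.5 = 220.8 N·m counterclockwise.
Load: 35 × 9.81 = 343.4 N down at 1.3 m → arm 2.8 m, τ = 343.4 × 2.8 = 961.5 N·m counterclockwise.
Net load moment about support B = 1906 N·m counterclockwise.
Reaction R at support A is upward at 0 m, arm 4.1 m → moment R × 4.1 clockwise.
Setting net torque to zero: R × 4.1 = 1906 → R = 465 N.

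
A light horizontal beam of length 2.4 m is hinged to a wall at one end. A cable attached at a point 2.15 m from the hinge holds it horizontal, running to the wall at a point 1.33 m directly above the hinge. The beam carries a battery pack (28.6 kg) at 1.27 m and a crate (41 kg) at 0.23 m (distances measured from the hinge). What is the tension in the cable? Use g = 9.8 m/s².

Sum moments about the hinge (the unknown hinge reaction has zero arm there).
Battery pack: 28.6 × 9.8 = 280.3 N down at 1.27 m → arm 1.27 m, τ = 280.3 × 1.27 = 356 N·m clockwise.
Crate: 41 × 9.8 = 401.8 N down at 0.23 m → arm 0.23 m, τ = 401.8 × 0.23 = 92.41 N·m clockwise.
Total clockwise load moment = 448.4 N·m.
The cable tension T acts at 2.15 m; only its component perpendicular to the beam, T sinθ, produces torque. sinθ = h/√(h²+d²) = 1.33/√(1.33²+2.15²) = 0.5261.
Στ = 0 ⇒ T × 2.15 × 0.5261 = 448.4 ⇒ T = 448.4 / 1.131 = 396 N.

T ≈ 396 N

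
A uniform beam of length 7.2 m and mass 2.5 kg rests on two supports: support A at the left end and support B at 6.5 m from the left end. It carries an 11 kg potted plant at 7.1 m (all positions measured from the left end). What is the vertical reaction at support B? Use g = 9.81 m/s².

Sum moments about support A (its reaction then has zero moment arm).
Beam weight: 2.5 × 9.81 = 24.53 N down at 3.6 m → arm 3.6 m, τ = 24.53 × 3.6 = 88.31 N·m clockwise.
Potted plant: 11 × 9.81 = 107.9 N down at 7.1 m → arm 7.1 m, τ = 107.9 × 7.1 = 766.1 N·m clockwise.
Net load moment about support A = 854.4 N·m clockwise.
Reaction R at support B is upward at 6.5 m, arm 6.5 m → moment R × 6.5 counterclockwise.
For rotational equilibrium, R × 6.5 = 854.4, so R = 131 N.

R_B ≈ 131 N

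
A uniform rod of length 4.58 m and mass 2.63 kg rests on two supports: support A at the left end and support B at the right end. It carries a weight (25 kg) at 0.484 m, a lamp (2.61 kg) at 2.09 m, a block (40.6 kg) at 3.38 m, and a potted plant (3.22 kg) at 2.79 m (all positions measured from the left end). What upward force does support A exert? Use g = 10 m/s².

R_A ≈ 370 N

Taking torques about support B:
Beam weight: 2.63 × 10 = 26.3 N down at 2.29 m → arm 2.29 m, τ = 26.3 × 2.29 = 60.23 N·m counterclockwise.
Weight: 25 × 10 = 250 N down at 0.484 m → arm 4.096 m, τ = 250 × 4.096 = 1024 N·m counterclockwise.
Lamp: 2.61 × 10 = 26.1 N down at 2.09 m → arm 2.49 m, τ = 26.1 × 2.49 = 64.99 N·m counterclockwise.
Block: 40.6 × 10 = 406 N down at 3.38 m → arm 1.2 m, τ = 406 × 1.2 = 487.2 N·m counterclockwise.
Potted plant: 3.22 × 10 = 32.2 N down at 2.79 m → arm 1.79 m, τ = 32.2 × 1.79 = 57.64 N·m counterclockwise.
Net load moment about support B = 1694 N·m counterclockwise.
Reaction R at support A is upward at 0 m, arm 4.58 m → moment R × 4.58 clockwise.
For rotational equilibrium, R × 4.58 = 1694, so R = 370 N.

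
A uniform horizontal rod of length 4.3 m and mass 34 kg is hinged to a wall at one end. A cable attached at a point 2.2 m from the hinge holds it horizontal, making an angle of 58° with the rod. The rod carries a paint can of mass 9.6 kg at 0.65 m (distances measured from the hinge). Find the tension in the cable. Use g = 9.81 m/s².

T ≈ 417 N

Sum moments about the hinge (the unknown hinge reaction has zero arm there).
Beam weight: 34 × 9.81 = 333.5 N down at 2.15 m → arm 2.15 m, τ = 333.5 × 2.15 = 717 N·m clockwise.
Paint can: 9.6 × 9.81 = 94.18 N down at 0.65 m → arm 0.65 m, τ = 94.18 × 0.65 = 61.22 N·m clockwise.
Total clockwise load moment = 778.2 N·m.
The cable tension T acts at 2.2 m; only its component perpendicular to the rod, T sinθ, produces torque. sin 58° = 0.848.
For rotational equilibrium, T × 2.2 × 0.848 = 778.2, so T = 778.2 / 1.866 = 417 N.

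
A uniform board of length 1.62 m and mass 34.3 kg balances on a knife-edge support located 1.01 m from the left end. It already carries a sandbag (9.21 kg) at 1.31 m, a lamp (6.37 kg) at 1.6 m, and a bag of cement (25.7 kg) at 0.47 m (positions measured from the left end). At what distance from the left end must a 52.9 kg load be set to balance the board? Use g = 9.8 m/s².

About the knife-edge support (at 1.01 m from the left end):
Beam weight: 34.3 × 9.8 = 336.1 N down at 0.81 m → arm 0.2 m, τ = 336.1 × 0.2 = 67.22 N·m counterclockwise.
Sandbag: 9.21 × 9.8 = 90.26 N down at 1.31 m → arm 0.3 m, τ = 90.26 × 0.3 = 27.08 N·m clockwise.
Lamp: 6.37 × 9.8 = 62.43 N down at 1.6 m → arm 0.59 m, τ = 62.43 × 0.59 = 36.83 N·m clockwise.
Bag of cement: 25.7 × 9.8 = 251.9 N down at 0.47 m → arm 0.54 m, τ = 251.9 × 0.54 = 136 N·m counterclockwise.
Net moment of existing loads = 139.3 N·m counterclockwise.
The load weighs 52.9 × 9.8 = 518.4 N and must supply an equal clockwise moment, so its lever arm about the knife-edge support is 139.3 / 518.4 = 0.269 m.
That puts it at 1.01 + 0.269 = 1.28 m from the left end.

x ≈ 1.28 m from the left end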